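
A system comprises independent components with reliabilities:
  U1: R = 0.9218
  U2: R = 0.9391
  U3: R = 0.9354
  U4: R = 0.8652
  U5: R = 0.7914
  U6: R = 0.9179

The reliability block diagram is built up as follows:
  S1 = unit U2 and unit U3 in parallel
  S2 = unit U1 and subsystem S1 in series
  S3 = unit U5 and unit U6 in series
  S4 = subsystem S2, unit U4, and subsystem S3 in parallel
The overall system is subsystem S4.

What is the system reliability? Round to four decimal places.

Parallel (U2 and U3): 1 − (1 − 0.939100)(1 − 0.935400) = 0.996066
Series (U1 and [0.996066]): 0.921800 × 0.996066 = 0.918174
Series (U5 and U6): 0.791400 × 0.917900 = 0.726426
Parallel ([0.918174], U4, and [0.726426]): 1 − (1 − 0.918174)(1 − 0.865200)(1 − 0.726426) = 0.9970

0.9970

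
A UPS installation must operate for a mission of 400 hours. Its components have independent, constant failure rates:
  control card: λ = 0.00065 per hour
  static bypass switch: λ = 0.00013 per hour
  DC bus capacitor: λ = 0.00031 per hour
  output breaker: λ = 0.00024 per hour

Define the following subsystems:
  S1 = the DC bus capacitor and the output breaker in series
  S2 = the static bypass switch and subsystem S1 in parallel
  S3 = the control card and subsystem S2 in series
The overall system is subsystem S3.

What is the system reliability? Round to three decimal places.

0.763

R(control card) = exp(−0.00065 × 400) = 0.77105
R(static bypass switch) = exp(−0.00013 × 400) = 0.94933
R(DC bus capacitor) = exp(−0.00031 × 400) = 0.88338
R(output breaker) = exp(−0.00024 × 400) = 0.90846
Series (DC bus capacitor and output breaker): 0.88338 × 0.90846 = 0.80252
Parallel (static bypass switch and [0.80252]): 1 − (1 − 0.94933)(1 − 0.80252) = 0.98999
Series (control card and [0.98999]): 0.77105 × 0.98999 = 0.763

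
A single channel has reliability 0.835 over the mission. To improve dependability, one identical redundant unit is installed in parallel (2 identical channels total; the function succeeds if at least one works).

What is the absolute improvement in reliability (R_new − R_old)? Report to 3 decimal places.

0.138

R_before = 0.835
R_after = 1 − (1 − 0.835)^2 = 0.973
ΔR = 0.973 − 0.835 = 0.138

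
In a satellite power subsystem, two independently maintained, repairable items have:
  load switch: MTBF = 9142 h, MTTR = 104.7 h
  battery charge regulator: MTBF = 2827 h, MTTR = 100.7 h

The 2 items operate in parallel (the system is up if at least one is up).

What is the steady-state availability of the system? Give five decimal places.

0.99961

A(load switch) = MTBF/(MTBF+MTTR) = 9142/(9142+104.7) = 0.988677
A(battery charge regulator) = MTBF/(MTBF+MTTR) = 2827/(2827+100.7) = 0.965604
Parallel availability: 1 − (1 − 0.988677)(1 − 0.965604) = 0.99961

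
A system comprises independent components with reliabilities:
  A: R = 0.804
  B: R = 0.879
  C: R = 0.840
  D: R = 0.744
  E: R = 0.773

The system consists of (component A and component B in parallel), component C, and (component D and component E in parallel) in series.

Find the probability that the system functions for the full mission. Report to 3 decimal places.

0.772

Parallel (A and B): 1 − (1 − 0.80400)(1 − 0.87900) = 0.97628
Parallel (D and E): 1 − (1 − 0.74400)(1 − 0.77300) = 0.94189
Series ([0.97628], C, and [0.94189]): 0.97628 × 0.84000 × 0.94189 = 0.772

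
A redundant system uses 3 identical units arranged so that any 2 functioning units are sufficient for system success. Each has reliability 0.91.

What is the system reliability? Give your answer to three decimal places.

0.977

R = Σ_{i=2}^{3} C(3,i) p^i (1−p)^{3−i} with p = 0.91
C(3,2)·0.91^2·0.09^1 = 0.22359
C(3,3)·0.91^3·0.09^0 = 0.75357
Sum = 0.977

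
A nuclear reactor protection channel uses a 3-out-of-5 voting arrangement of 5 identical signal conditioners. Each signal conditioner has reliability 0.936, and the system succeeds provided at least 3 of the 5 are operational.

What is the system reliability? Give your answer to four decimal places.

0.9976

R = Σ_{i=3}^{5} C(5,i) p^i (1−p)^{5−i} with p = 0.936
C(5,3)·0.936^3·0.064^2 = 0.033588
C(5,4)·0.936^4·0.064^1 = 0.245614
C(5,5)·0.936^5·0.064^0 = 0.718421
Sum = 0.9976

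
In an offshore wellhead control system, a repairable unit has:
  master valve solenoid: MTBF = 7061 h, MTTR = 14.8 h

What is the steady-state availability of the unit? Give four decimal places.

0.9979

A(master valve solenoid) = MTBF/(MTBF+MTTR) = 7061/(7061+14.8) = 0.9979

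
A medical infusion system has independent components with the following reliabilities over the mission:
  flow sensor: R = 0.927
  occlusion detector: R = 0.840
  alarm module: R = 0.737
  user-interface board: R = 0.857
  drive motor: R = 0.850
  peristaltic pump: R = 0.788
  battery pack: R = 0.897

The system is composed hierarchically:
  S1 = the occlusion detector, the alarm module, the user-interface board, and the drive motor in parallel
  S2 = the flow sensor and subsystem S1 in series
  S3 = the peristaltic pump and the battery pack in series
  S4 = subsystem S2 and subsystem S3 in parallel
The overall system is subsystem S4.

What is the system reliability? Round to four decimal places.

Parallel (occlusion detector, alarm module, user-interface board, and drive motor): 1 − (1 − 0.840000)(1 − 0.737000)(1 − 0.857000)(1 − 0.850000) = 0.999097
Series (flow sensor and [0.999097]): 0.927000 × 0.999097 = 0.926163
Series (peristaltic pump and battery pack): 0.788000 × 0.897000 = 0.706836
Parallel ([0.926163] and [0.706836]): 1 − (1 − 0.926163)(1 − 0.706836) = 0.9784

0.9784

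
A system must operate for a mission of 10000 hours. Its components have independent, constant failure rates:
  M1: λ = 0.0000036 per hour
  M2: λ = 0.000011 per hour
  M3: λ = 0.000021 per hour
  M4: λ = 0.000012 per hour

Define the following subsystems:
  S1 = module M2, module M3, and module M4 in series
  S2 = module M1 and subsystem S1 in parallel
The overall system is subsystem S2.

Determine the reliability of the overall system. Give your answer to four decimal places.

0.9874

R(M1) = exp(−0.0000036 × 10000) = 0.964640
R(M2) = exp(−0.000011 × 10000) = 0.895834
R(M3) = exp(−0.000021 × 10000) = 0.810584
R(M4) = exp(−0.000012 × 10000) = 0.886920
Series (M2, M3, and M4): 0.895834 × 0.810584 × 0.886920 = 0.644036
Parallel (M1 and [0.644036]): 1 − (1 − 0.964640)(1 − 0.644036) = 0.9874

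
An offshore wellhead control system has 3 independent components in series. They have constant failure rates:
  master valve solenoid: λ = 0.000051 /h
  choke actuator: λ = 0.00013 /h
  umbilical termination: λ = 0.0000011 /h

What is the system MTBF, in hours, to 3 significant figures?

Series of exponential components: λ_sys = Σ λ_i
λ_sys = 0.000051 + 0.00013 + 0.0000011 = 1.8210e-04 /h
MTBF = 1 / λ_sys = 5490 h

5490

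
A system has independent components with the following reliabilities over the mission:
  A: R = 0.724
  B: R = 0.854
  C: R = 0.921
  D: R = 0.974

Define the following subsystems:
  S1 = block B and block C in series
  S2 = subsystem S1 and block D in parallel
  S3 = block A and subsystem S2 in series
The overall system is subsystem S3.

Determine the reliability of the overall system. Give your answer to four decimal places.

Series (B and C): 0.854000 × 0.921000 = 0.786534
Parallel ([0.786534] and D): 1 − (1 − 0.786534)(1 − 0.974000) = 0.994450
Series (A and [0.994450]): 0.724000 × 0.994450 = 0.7200

0.7200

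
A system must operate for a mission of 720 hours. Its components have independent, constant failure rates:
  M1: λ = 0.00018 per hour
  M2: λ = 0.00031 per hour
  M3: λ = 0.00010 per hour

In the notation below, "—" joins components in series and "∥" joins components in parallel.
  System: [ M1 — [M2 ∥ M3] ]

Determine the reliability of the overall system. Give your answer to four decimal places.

R(M1) = exp(−0.00018 × 720) = 0.878447
R(M2) = exp(−0.00031 × 720) = 0.799955
R(M3) = exp(−0.00010 × 720) = 0.930531
Parallel (M2 and M3): 1 − (1 − 0.799955)(1 − 0.930531) = 0.986103
Series (M1 and [0.986103]): 0.878447 × 0.986103 = 0.8662

0.8662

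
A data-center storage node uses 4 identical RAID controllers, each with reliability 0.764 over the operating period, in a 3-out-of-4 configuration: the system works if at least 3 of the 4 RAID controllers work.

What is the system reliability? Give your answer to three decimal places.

R = Σ_{i=3}^{4} C(4,i) p^i (1−p)^{4−i} with p = 0.764
C(4,3)·0.764^3·0.236^1 = 0.42097
C(4,4)·0.764^4·0.236^0 = 0.34070
Sum = 0.762

0.762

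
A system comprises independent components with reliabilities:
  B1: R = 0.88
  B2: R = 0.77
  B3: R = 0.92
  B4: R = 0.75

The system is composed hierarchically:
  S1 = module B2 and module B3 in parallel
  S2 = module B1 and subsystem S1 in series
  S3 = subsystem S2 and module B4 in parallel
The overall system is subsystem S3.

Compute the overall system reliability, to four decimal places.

Parallel (B2 and B3): 1 − (1 − 0.770000)(1 − 0.920000) = 0.981600
Series (B1 and [0.981600]): 0.880000 × 0.981600 = 0.863808
Parallel ([0.863808] and B4): 1 − (1 − 0.863808)(1 − 0.750000) = 0.9660

0.9660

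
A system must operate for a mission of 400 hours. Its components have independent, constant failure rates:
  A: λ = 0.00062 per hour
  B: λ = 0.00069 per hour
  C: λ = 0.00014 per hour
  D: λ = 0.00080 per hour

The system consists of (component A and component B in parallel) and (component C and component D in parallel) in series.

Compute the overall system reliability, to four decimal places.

R(A) = exp(−0.00062 × 400) = 0.780360
R(B) = exp(−0.00069 × 400) = 0.758813
R(C) = exp(−0.00014 × 400) = 0.945539
R(D) = exp(−0.00080 × 400) = 0.726149
Parallel (A and B): 1 − (1 − 0.780360)(1 − 0.758813) = 0.947026
Parallel (C and D): 1 − (1 − 0.945539)(1 − 0.726149) = 0.985086
Series ([0.947026] and [0.985086]): 0.947026 × 0.985086 = 0.9329

0.9329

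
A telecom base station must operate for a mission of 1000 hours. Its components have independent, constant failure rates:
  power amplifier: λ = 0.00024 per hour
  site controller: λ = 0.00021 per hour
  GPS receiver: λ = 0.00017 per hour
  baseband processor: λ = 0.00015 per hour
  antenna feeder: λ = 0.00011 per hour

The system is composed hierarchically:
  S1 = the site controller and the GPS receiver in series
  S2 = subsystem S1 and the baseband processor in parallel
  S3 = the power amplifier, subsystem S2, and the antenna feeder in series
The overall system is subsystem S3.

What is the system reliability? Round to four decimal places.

0.6737

R(power amplifier) = exp(−0.00024 × 1000) = 0.786628
R(site controller) = exp(−0.00021 × 1000) = 0.810584
R(GPS receiver) = exp(−0.00017 × 1000) = 0.843665
R(baseband processor) = exp(−0.00015 × 1000) = 0.860708
R(antenna feeder) = exp(−0.00011 × 1000) = 0.895834
Series (site controller and GPS receiver): 0.810584 × 0.843665 = 0.683861
Parallel ([0.683861] and baseband processor): 1 − (1 − 0.683861)(1 − 0.860708) = 0.955964
Series (power amplifier, [0.955964], and antenna feeder): 0.786628 × 0.955964 × 0.895834 = 0.6737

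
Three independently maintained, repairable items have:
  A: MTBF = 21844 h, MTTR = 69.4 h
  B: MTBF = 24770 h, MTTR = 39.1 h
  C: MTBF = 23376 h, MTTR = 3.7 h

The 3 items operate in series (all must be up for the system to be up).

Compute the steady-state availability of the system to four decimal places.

0.9951

A(A) = MTBF/(MTBF+MTTR) = 21844/(21844+69.4) = 0.996833
A(B) = MTBF/(MTBF+MTTR) = 24770/(24770+39.1) = 0.998424
A(C) = MTBF/(MTBF+MTTR) = 23376/(23376+3.7) = 0.999842
Series availability: 0.996833 × 0.998424 × 0.999842 = 0.9951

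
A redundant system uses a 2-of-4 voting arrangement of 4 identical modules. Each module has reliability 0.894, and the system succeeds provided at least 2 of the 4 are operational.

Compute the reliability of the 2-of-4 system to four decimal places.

R = Σ_{i=2}^{4} C(4,i) p^i (1−p)^{4−i} with p = 0.894
C(4,2)·0.894^2·0.106^2 = 0.053881
C(4,3)·0.894^3·0.106^1 = 0.302955
C(4,4)·0.894^4·0.106^0 = 0.638778
Sum = 0.9956

0.9956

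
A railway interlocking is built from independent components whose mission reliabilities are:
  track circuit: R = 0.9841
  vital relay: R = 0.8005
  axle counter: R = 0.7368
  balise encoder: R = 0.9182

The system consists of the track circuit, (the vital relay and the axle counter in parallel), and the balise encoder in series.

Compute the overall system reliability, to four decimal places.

0.8562

Parallel (vital relay and axle counter): 1 − (1 − 0.800500)(1 − 0.736800) = 0.947492
Series (track circuit, [0.947492], and balise encoder): 0.984100 × 0.947492 × 0.918200 = 0.8562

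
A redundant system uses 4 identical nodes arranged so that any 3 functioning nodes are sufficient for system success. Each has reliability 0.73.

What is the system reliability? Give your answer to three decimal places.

0.704

R = Σ_{i=3}^{4} C(4,i) p^i (1−p)^{4−i} with p = 0.73
C(4,3)·0.73^3·0.27^1 = 0.42014
C(4,4)·0.73^4·0.27^0 = 0.28398
Sum = 0.704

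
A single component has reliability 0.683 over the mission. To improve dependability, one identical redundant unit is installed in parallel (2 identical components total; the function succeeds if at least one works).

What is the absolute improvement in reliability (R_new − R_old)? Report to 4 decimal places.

R_before = 0.683
R_after = 1 − (1 − 0.683)^2 = 0.8995
ΔR = 0.8995 − 0.683 = 0.2165

0.2165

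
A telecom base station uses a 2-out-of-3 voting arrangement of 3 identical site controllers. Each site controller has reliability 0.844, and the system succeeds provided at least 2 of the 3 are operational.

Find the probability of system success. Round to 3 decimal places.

0.935

R = Σ_{i=2}^{3} C(3,i) p^i (1−p)^{3−i} with p = 0.844
C(3,2)·0.844^2·0.156^1 = 0.33337
C(3,3)·0.844^3·0.156^0 = 0.60121
Sum = 0.935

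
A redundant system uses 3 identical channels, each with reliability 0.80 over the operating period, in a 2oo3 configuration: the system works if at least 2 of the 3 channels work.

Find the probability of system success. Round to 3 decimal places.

0.896

R = Σ_{i=2}^{3} C(3,i) p^i (1−p)^{3−i} with p = 0.80
C(3,2)·0.80^2·0.20^1 = 0.38400
C(3,3)·0.80^3·0.20^0 = 0.51200
Sum = 0.896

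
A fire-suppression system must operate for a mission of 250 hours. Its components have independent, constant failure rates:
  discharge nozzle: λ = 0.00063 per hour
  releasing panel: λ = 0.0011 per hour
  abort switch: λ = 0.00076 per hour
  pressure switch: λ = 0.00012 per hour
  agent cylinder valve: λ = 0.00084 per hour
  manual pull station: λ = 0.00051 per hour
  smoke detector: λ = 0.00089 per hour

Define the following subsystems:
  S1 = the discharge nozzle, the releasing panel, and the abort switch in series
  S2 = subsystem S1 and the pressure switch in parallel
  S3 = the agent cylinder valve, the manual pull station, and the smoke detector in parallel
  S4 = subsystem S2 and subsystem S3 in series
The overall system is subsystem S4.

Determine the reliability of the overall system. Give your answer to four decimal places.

R(discharge nozzle) = exp(−0.00063 × 250) = 0.854277
R(releasing panel) = exp(−0.0011 × 250) = 0.759572
R(abort switch) = exp(−0.00076 × 250) = 0.826959
R(pressure switch) = exp(−0.00012 × 250) = 0.970446
R(agent cylinder valve) = exp(−0.00084 × 250) = 0.810584
R(manual pull station) = exp(−0.00051 × 250) = 0.880293
R(smoke detector) = exp(−0.00089 × 250) = 0.800515
Series (discharge nozzle, releasing panel, and abort switch): 0.854277 × 0.759572 × 0.826959 = 0.536601
Parallel ([0.536601] and pressure switch): 1 − (1 − 0.536601)(1 − 0.970446) = 0.986305
Parallel (agent cylinder valve, manual pull station, and smoke detector): 1 − (1 − 0.810584)(1 − 0.880293)(1 − 0.800515) = 0.995477
Series ([0.986305] and [0.995477]): 0.986305 × 0.995477 = 0.9818

0.9818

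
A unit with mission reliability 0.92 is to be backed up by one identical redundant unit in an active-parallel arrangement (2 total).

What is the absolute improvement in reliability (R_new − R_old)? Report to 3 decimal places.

R_before = 0.92
R_after = 1 − (1 − 0.92)^2 = 0.994
ΔR = 0.994 − 0.92 = 0.074

0.074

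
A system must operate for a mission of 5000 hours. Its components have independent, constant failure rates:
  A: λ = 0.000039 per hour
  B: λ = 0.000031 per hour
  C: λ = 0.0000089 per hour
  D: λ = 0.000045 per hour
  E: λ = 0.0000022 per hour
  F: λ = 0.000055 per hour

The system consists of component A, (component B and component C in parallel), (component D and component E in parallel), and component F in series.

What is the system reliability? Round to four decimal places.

R(A) = exp(−0.000039 × 5000) = 0.822835
R(B) = exp(−0.000031 × 5000) = 0.856415
R(C) = exp(−0.0000089 × 5000) = 0.956476
R(D) = exp(−0.000045 × 5000) = 0.798516
R(E) = exp(−0.0000022 × 5000) = 0.989060
R(F) = exp(−0.000055 × 5000) = 0.759572
Parallel (B and C): 1 − (1 − 0.856415)(1 − 0.956476) = 0.993751
Parallel (D and E): 1 − (1 − 0.798516)(1 − 0.989060) = 0.997796
Series (A, [0.993751], [0.997796], and F): 0.822835 × 0.993751 × 0.997796 × 0.759572 = 0.6197

0.6197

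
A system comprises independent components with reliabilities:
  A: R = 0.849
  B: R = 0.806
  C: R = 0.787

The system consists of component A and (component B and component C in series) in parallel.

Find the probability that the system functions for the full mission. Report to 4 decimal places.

0.9448

Series (B and C): 0.806000 × 0.787000 = 0.634322
Parallel (A and [0.634322]): 1 − (1 − 0.849000)(1 − 0.634322) = 0.9448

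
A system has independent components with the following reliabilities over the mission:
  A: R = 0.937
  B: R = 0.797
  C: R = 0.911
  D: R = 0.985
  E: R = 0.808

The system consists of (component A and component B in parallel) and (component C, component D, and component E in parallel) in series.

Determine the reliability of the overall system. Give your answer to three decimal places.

0.987

Parallel (A and B): 1 − (1 − 0.93700)(1 − 0.79700) = 0.98721
Parallel (C, D, and E): 1 − (1 − 0.91100)(1 − 0.98500)(1 − 0.80800) = 0.99974
Series ([0.98721] and [0.99974]): 0.98721 × 0.99974 = 0.987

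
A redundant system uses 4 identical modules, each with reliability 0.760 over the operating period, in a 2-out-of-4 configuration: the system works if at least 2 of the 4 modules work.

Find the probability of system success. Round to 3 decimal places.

R = Σ_{i=2}^{4} C(4,i) p^i (1−p)^{4−i} with p = 0.760
C(4,2)·0.760^2·0.240^2 = 0.19962
C(4,3)·0.760^3·0.240^1 = 0.42142
C(4,4)·0.760^4·0.240^0 = 0.33362
Sum = 0.955

0.955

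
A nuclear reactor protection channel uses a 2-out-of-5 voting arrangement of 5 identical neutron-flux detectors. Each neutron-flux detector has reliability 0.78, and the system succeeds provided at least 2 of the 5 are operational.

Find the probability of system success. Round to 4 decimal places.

0.9903

R = Σ_{i=2}^{5} C(5,i) p^i (1−p)^{5−i} with p = 0.78
C(5,2)·0.78^2·0.22^3 = 0.064782
C(5,3)·0.78^3·0.22^2 = 0.229683
C(5,4)·0.78^4·0.22^1 = 0.407166
C(5,5)·0.78^5·0.22^0 = 0.288717
Sum = 0.9903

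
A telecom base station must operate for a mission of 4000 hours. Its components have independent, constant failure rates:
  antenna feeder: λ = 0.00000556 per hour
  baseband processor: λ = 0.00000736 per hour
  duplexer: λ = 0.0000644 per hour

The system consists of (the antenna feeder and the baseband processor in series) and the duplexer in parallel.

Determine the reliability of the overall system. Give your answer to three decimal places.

0.989

R(antenna feeder) = exp(−0.00000556 × 4000) = 0.97801
R(baseband processor) = exp(−0.00000736 × 4000) = 0.97099
R(duplexer) = exp(−0.0000644 × 4000) = 0.77290
Series (antenna feeder and baseband processor): 0.97801 × 0.97099 = 0.94964
Parallel ([0.94964] and duplexer): 1 − (1 − 0.94964)(1 − 0.77290) = 0.989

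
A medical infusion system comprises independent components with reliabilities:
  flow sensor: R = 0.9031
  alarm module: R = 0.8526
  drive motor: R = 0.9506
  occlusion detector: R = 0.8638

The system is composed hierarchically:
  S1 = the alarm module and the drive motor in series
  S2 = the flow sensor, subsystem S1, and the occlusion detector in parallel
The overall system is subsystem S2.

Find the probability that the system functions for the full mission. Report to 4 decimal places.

0.9975

Series (alarm module and drive motor): 0.852600 × 0.950600 = 0.810482
Parallel (flow sensor, [0.810482], and occlusion detector): 1 − (1 − 0.903100)(1 − 0.810482)(1 − 0.863800) = 0.9975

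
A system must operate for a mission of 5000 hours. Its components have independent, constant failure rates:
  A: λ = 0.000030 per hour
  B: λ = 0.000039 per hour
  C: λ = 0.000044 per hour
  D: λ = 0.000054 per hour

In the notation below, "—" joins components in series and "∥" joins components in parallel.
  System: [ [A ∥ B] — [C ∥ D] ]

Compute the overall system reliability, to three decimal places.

0.930

R(A) = exp(−0.000030 × 5000) = 0.86071
R(B) = exp(−0.000039 × 5000) = 0.82283
R(C) = exp(−0.000044 × 5000) = 0.80252
R(D) = exp(−0.000054 × 5000) = 0.76338
Parallel (A and B): 1 − (1 − 0.86071)(1 − 0.82283) = 0.97532
Parallel (C and D): 1 − (1 − 0.80252)(1 − 0.76338) = 0.95327
Series ([0.97532] and [0.95327]): 0.97532 × 0.95327 = 0.930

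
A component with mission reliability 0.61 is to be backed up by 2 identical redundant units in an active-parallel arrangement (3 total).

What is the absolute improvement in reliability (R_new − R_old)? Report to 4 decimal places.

0.3307

R_before = 0.61
R_after = 1 − (1 − 0.61)^3 = 0.9407
ΔR = 0.9407 − 0.61 = 0.3307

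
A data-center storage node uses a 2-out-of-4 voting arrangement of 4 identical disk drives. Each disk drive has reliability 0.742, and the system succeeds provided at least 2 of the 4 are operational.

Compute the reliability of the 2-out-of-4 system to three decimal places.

0.945

R = Σ_{i=2}^{4} C(4,i) p^i (1−p)^{4−i} with p = 0.742
C(4,2)·0.742^2·0.258^2 = 0.21989
C(4,3)·0.742^3·0.258^1 = 0.42159
C(4,4)·0.742^4·0.258^0 = 0.30312
Sum = 0.945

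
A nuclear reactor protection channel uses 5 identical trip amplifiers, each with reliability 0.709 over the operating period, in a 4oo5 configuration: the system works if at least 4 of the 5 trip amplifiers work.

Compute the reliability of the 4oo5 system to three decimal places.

0.547

R = Σ_{i=4}^{5} C(5,i) p^i (1−p)^{5−i} with p = 0.709
C(5,4)·0.709^4·0.291^1 = 0.36766
C(5,5)·0.709^5·0.291^0 = 0.17916
Sum = 0.547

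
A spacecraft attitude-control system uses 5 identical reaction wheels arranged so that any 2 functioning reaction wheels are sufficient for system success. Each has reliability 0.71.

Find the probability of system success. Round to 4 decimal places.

0.9728

R = Σ_{i=2}^{5} C(5,i) p^i (1−p)^{5−i} with p = 0.71
C(5,2)·0.71^2·0.29^3 = 0.122945
C(5,3)·0.71^3·0.29^2 = 0.301003
C(5,4)·0.71^4·0.29^1 = 0.368469
C(5,5)·0.71^5·0.29^0 = 0.180423
Sum = 0.9728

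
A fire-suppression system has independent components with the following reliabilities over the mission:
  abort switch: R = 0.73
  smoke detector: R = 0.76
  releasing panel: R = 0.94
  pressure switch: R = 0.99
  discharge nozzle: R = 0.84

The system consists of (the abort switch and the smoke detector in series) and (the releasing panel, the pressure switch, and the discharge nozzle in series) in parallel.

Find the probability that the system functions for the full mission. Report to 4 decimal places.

Series (abort switch and smoke detector): 0.730000 × 0.760000 = 0.554800
Series (releasing panel, pressure switch, and discharge nozzle): 0.940000 × 0.990000 × 0.840000 = 0.781704
Parallel ([0.554800] and [0.781704]): 1 − (1 − 0.554800)(1 − 0.781704) = 0.9028

0.9028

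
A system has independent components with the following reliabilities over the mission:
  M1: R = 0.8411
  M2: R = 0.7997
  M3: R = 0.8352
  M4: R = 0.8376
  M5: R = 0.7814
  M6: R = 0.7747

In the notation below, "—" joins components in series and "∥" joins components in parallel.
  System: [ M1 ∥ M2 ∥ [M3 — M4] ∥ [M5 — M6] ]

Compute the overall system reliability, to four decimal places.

Series (M3 and M4): 0.835200 × 0.837600 = 0.699564
Series (M5 and M6): 0.781400 × 0.774700 = 0.605351
Parallel (M1, M2, [0.699564], and [0.605351]): 1 − (1 − 0.841100)(1 − 0.799700)(1 − 0.699564)(1 − 0.605351) = 0.9962

0.9962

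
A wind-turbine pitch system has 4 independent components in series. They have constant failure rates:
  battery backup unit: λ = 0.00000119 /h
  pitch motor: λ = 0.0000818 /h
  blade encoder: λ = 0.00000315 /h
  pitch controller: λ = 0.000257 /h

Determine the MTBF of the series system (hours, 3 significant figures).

Series of exponential components: λ_sys = Σ λ_i
λ_sys = 0.00000119 + 0.0000818 + 0.00000315 + 0.000257 = 3.4314e-04 /h
MTBF = 1 / λ_sys = 2910 h

2910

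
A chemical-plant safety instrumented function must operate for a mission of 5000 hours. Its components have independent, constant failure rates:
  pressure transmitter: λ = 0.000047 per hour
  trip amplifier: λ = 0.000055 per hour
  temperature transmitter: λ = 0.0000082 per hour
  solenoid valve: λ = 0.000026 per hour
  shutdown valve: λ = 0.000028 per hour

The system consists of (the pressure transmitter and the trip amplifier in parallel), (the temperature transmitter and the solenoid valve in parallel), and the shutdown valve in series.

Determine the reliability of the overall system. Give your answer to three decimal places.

0.822

R(pressure transmitter) = exp(−0.000047 × 5000) = 0.79057
R(trip amplifier) = exp(−0.000055 × 5000) = 0.75957
R(temperature transmitter) = exp(−0.0000082 × 5000) = 0.95983
R(solenoid valve) = exp(−0.000026 × 5000) = 0.87810
R(shutdown valve) = exp(−0.000028 × 5000) = 0.86936
Parallel (pressure transmitter and trip amplifier): 1 − (1 − 0.79057)(1 − 0.75957) = 0.94965
Parallel (temperature transmitter and solenoid valve): 1 − (1 − 0.95983)(1 − 0.87810) = 0.99510
Series ([0.94965], [0.99510], and shutdown valve): 0.94965 × 0.99510 × 0.86936 = 0.822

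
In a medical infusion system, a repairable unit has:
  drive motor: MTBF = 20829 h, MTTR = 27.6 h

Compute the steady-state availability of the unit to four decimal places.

A(drive motor) = MTBF/(MTBF+MTTR) = 20829/(20829+27.6) = 0.9987

0.9987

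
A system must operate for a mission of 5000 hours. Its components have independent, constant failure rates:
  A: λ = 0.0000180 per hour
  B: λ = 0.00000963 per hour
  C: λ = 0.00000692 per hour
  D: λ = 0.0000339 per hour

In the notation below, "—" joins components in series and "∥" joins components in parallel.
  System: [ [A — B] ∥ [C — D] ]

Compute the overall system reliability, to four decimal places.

R(A) = exp(−0.0000180 × 5000) = 0.913931
R(B) = exp(−0.00000963 × 5000) = 0.952991
R(C) = exp(−0.00000692 × 5000) = 0.965992
R(D) = exp(−0.0000339 × 5000) = 0.844087
Series (A and B): 0.913931 × 0.952991 = 0.870968
Series (C and D): 0.965992 × 0.844087 = 0.815381
Parallel ([0.870968] and [0.815381]): 1 − (1 − 0.870968)(1 − 0.815381) = 0.9762

0.9762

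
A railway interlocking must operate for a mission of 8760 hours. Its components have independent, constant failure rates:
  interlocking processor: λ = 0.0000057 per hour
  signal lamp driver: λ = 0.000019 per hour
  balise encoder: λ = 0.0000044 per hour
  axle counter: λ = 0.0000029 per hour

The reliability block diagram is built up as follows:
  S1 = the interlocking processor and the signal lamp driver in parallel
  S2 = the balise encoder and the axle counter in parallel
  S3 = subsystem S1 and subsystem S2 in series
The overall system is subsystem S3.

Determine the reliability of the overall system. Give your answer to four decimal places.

0.9916

R(interlocking processor) = exp(−0.0000057 × 8760) = 0.951294
R(signal lamp driver) = exp(−0.000019 × 8760) = 0.846674
R(balise encoder) = exp(−0.0000044 × 8760) = 0.962189
R(axle counter) = exp(−0.0000029 × 8760) = 0.974916
Parallel (interlocking processor and signal lamp driver): 1 − (1 − 0.951294)(1 − 0.846674) = 0.992532
Parallel (balise encoder and axle counter): 1 − (1 − 0.962189)(1 − 0.974916) = 0.999052
Series ([0.992532] and [0.999052]): 0.992532 × 0.999052 = 0.9916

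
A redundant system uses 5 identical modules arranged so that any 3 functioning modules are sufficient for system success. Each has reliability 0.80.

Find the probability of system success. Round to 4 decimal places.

0.9421

R = Σ_{i=3}^{5} C(5,i) p^i (1−p)^{5−i} with p = 0.80
C(5,3)·0.80^3·0.20^2 = 0.204800
C(5,4)·0.80^4·0.20^1 = 0.409600
C(5,5)·0.80^5·0.20^0 = 0.327680
Sum = 0.9421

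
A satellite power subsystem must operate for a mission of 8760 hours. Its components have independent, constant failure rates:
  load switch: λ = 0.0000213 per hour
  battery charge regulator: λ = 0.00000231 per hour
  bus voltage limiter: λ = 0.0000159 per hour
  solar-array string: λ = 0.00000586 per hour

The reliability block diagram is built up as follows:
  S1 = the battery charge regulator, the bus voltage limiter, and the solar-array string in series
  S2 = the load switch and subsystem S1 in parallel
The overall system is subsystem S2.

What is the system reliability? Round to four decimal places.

R(load switch) = exp(−0.0000213 × 8760) = 0.829786
R(battery charge regulator) = exp(−0.00000231 × 8760) = 0.979968
R(bus voltage limiter) = exp(−0.0000159 × 8760) = 0.869981
R(solar-array string) = exp(−0.00000586 × 8760) = 0.949962
Series (battery charge regulator, bus voltage limiter, and solar-array string): 0.979968 × 0.869981 × 0.949962 = 0.809893
Parallel (load switch and [0.809893]): 1 − (1 − 0.829786)(1 − 0.809893) = 0.9676

0.9676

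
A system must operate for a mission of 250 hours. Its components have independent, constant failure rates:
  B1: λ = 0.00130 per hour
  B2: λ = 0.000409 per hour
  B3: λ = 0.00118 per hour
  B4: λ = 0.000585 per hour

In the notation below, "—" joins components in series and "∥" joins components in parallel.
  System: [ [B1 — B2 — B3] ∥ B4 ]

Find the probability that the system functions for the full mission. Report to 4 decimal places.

R(B1) = exp(−0.00130 × 250) = 0.722527
R(B2) = exp(−0.000409 × 250) = 0.902804
R(B3) = exp(−0.00118 × 250) = 0.744532
R(B4) = exp(−0.000585 × 250) = 0.863942
Series (B1, B2, and B3): 0.722527 × 0.902804 × 0.744532 = 0.485658
Parallel ([0.485658] and B4): 1 − (1 − 0.485658)(1 − 0.863942) = 0.9300

0.9300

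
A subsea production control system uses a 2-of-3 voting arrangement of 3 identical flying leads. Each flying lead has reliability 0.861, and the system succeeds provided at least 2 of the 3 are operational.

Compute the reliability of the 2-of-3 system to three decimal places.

R = Σ_{i=2}^{3} C(3,i) p^i (1−p)^{3−i} with p = 0.861
C(3,2)·0.861^2·0.139^1 = 0.30913
C(3,3)·0.861^3·0.139^0 = 0.63828
Sum = 0.947

0.947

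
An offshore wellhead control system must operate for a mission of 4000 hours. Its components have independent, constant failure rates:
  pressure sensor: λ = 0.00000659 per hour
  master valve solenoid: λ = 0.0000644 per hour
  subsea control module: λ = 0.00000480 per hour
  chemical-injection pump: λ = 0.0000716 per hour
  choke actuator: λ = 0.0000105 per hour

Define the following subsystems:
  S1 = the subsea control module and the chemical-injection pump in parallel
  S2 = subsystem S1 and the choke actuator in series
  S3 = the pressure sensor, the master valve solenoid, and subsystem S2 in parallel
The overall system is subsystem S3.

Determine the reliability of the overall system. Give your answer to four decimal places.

0.9997

R(pressure sensor) = exp(−0.00000659 × 4000) = 0.973984
R(master valve solenoid) = exp(−0.0000644 × 4000) = 0.772904
R(subsea control module) = exp(−0.00000480 × 4000) = 0.980983
R(chemical-injection pump) = exp(−0.0000716 × 4000) = 0.750962
R(choke actuator) = exp(−0.0000105 × 4000) = 0.958870
Parallel (subsea control module and chemical-injection pump): 1 − (1 − 0.980983)(1 − 0.750962) = 0.995264
Series ([0.995264] and choke actuator): 0.995264 × 0.958870 = 0.954329
Parallel (pressure sensor, master valve solenoid, and [0.954329]): 1 − (1 − 0.973984)(1 − 0.772904)(1 − 0.954329) = 0.9997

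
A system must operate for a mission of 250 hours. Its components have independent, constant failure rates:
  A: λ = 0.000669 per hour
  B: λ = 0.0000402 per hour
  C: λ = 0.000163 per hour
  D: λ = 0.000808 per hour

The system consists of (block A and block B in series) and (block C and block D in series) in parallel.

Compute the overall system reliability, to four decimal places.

R(A) = exp(−0.000669 × 250) = 0.845988
R(B) = exp(−0.0000402 × 250) = 0.990000
R(C) = exp(−0.000163 × 250) = 0.960069
R(D) = exp(−0.000808 × 250) = 0.817095
Series (A and B): 0.845988 × 0.990000 = 0.837528
Series (C and D): 0.960069 × 0.817095 = 0.784468
Parallel ([0.837528] and [0.784468]): 1 − (1 − 0.837528)(1 − 0.784468) = 0.9650

0.9650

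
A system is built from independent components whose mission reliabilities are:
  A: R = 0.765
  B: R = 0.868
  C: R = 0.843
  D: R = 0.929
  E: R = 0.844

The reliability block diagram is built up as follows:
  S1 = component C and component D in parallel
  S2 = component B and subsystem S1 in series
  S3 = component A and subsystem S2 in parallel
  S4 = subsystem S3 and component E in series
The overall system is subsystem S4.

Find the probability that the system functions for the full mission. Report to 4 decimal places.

Parallel (C and D): 1 − (1 − 0.843000)(1 − 0.929000) = 0.988853
Series (B and [0.988853]): 0.868000 × 0.988853 = 0.858324
Parallel (A and [0.858324]): 1 − (1 − 0.765000)(1 − 0.858324) = 0.966706
Series ([0.966706] and E): 0.966706 × 0.844000 = 0.8159

0.8159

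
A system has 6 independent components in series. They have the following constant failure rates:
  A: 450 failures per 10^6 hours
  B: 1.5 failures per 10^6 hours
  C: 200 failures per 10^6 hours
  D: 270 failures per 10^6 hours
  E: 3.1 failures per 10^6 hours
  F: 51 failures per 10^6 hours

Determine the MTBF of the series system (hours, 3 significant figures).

1030

Series of exponential components: λ_sys = Σ λ_i
λ_sys = 0.00045 + 0.0000015 + 0.00020 + 0.00027 + 0.0000031 + 0.000051 = 9.7560e-04 /h
MTBF = 1 / λ_sys = 1030 h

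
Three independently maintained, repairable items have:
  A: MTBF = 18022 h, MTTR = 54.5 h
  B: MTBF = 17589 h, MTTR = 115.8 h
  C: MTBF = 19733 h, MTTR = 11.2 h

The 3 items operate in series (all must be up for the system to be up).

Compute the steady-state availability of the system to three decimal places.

A(A) = MTBF/(MTBF+MTTR) = 18022/(18022+54.5) = 0.996985
A(B) = MTBF/(MTBF+MTTR) = 17589/(17589+115.8) = 0.993459
A(C) = MTBF/(MTBF+MTTR) = 19733/(19733+11.2) = 0.999433
Series availability: 0.996985 × 0.993459 × 0.999433 = 0.990

0.990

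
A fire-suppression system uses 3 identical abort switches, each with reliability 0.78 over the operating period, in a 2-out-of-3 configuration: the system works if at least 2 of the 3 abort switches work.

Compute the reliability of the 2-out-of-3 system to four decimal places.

0.8761

R = Σ_{i=2}^{3} C(3,i) p^i (1−p)^{3−i} with p = 0.78
C(3,2)·0.78^2·0.22^1 = 0.401544
C(3,3)·0.78^3·0.22^0 = 0.474552
Sum = 0.8761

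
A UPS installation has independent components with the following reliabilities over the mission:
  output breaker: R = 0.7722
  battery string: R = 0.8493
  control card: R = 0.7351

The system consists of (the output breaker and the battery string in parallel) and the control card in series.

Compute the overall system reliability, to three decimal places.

Parallel (output breaker and battery string): 1 − (1 − 0.77220)(1 − 0.84930) = 0.96567
Series ([0.96567] and control card): 0.96567 × 0.73510 = 0.710

0.710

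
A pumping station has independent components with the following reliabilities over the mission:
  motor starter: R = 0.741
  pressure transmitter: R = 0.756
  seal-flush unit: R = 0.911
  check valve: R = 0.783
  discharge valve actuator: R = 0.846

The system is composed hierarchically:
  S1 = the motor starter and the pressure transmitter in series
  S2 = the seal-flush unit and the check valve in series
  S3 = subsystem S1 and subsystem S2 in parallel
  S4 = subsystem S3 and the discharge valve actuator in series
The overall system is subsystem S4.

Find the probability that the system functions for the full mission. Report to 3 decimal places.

0.739

Series (motor starter and pressure transmitter): 0.74100 × 0.75600 = 0.56020
Series (seal-flush unit and check valve): 0.91100 × 0.78300 = 0.71331
Parallel ([0.56020] and [0.71331]): 1 − (1 − 0.56020)(1 − 0.71331) = 0.87391
Series ([0.87391] and discharge valve actuator): 0.87391 × 0.84600 = 0.739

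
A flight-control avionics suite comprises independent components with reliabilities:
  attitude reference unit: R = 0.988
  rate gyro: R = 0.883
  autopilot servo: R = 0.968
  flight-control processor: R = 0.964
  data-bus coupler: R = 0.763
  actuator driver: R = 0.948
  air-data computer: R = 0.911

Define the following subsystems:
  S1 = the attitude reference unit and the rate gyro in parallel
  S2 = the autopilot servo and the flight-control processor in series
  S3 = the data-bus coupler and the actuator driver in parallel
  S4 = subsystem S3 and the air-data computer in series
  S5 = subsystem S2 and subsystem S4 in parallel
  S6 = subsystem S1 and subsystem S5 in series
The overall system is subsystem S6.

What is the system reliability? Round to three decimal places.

0.992

Parallel (attitude reference unit and rate gyro): 1 − (1 − 0.98800)(1 − 0.88300) = 0.99860
Series (autopilot servo and flight-control processor): 0.96800 × 0.96400 = 0.93315
Parallel (data-bus coupler and actuator driver): 1 − (1 − 0.76300)(1 − 0.94800) = 0.98768
Series ([0.98768] and air-data computer): 0.98768 × 0.91100 = 0.89978
Parallel ([0.93315] and [0.89978]): 1 − (1 − 0.93315)(1 − 0.89978) = 0.99330
Series ([0.99860] and [0.99330]): 0.99860 × 0.99330 = 0.992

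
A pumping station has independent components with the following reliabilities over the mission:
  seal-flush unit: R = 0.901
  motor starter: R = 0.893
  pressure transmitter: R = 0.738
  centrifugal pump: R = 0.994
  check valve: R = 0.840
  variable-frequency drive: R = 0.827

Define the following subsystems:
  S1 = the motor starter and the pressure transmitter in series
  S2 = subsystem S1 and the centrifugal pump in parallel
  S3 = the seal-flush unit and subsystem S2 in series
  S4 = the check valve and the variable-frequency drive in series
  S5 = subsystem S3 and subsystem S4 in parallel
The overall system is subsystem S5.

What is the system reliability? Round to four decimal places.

0.9692

Series (motor starter and pressure transmitter): 0.893000 × 0.738000 = 0.659034
Parallel ([0.659034] and centrifugal pump): 1 − (1 − 0.659034)(1 − 0.994000) = 0.997954
Series (seal-flush unit and [0.997954]): 0.901000 × 0.997954 = 0.899157
Series (check valve and variable-frequency drive): 0.840000 × 0.827000 = 0.694680
Parallel ([0.899157] and [0.694680]): 1 − (1 − 0.899157)(1 − 0.694680) = 0.9692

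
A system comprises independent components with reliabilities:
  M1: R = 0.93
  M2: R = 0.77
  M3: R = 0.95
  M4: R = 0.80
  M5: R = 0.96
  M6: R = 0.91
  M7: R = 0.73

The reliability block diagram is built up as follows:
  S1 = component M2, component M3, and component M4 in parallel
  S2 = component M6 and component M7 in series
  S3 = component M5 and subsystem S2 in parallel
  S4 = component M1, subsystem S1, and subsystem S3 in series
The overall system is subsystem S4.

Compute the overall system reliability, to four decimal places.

0.9154

Parallel (M2, M3, and M4): 1 − (1 − 0.770000)(1 − 0.950000)(1 − 0.800000) = 0.997700
Series (M6 and M7): 0.910000 × 0.730000 = 0.664300
Parallel (M5 and [0.664300]): 1 − (1 − 0.960000)(1 − 0.664300) = 0.986572
Series (M1, [0.997700], and [0.986572]): 0.930000 × 0.997700 × 0.986572 = 0.9154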